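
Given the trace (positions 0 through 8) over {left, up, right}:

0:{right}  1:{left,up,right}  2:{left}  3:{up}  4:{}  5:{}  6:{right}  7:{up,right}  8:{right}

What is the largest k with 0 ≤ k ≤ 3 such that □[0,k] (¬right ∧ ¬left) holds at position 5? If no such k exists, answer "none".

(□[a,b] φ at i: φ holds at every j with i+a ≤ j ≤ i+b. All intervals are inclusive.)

(¬right ∧ ¬left) must hold from j=5 onward; find where it first fails.
  j=5: holds
  j=6: fails
Holds on [5,5], so largest k = 0.

0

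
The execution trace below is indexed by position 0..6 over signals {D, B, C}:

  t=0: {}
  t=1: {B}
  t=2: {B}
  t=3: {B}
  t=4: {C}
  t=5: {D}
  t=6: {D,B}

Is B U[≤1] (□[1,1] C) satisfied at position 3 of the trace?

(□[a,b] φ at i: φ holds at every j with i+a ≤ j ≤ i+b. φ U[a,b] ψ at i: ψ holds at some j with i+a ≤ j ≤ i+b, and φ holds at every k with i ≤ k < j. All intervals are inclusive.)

True

Need some j in [3,4] with □[1,1] C, and B at every k in [3,j-1].
  j=3: □[1,1] C holds; no prefix to check → satisfied.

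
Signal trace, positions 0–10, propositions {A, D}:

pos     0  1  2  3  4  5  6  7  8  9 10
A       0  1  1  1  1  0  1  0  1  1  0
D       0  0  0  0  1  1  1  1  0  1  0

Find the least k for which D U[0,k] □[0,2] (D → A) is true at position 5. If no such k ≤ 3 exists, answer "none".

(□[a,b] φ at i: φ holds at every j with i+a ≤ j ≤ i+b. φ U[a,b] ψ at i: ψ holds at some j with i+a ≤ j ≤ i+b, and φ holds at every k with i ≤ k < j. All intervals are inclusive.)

3

Need earliest j ≥ 5 with □[0,2] (D → A), and D at every k in [5,j-1].
  j=5: rhs fails.
  j=6: rhs fails.
  j=7: rhs fails.
  j=8: rhs holds; lhs holds on [5,7]. k = 3.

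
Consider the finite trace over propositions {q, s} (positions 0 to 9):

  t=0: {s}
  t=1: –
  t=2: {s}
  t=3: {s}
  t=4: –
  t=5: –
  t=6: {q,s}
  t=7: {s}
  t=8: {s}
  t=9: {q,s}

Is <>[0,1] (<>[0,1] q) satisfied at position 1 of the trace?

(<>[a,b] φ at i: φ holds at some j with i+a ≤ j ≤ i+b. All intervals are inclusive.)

Does not hold

Check <>[0,1] q at each j in [1,2]:
  j=1: fails (none in [1,2])
  j=2: fails (none in [2,3])
No position in the window satisfies it → formula fails.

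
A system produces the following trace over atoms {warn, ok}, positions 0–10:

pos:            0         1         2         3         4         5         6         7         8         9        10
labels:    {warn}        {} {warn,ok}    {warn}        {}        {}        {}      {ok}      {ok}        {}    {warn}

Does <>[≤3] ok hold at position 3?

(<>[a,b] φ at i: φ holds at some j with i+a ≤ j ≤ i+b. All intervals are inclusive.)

Does not hold

Check ok at each j in [3,6]:
  j=3: false
  j=4: false
  j=5: false
  j=6: false
No position in the window satisfies it → formula fails.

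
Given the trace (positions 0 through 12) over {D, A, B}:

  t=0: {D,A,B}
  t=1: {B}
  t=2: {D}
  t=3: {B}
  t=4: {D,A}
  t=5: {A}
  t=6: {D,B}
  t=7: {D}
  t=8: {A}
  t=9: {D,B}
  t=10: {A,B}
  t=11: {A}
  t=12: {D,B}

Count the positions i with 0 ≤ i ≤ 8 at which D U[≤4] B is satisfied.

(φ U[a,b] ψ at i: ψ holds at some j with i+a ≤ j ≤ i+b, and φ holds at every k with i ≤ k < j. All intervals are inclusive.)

Evaluate at each i in [0,8]:
  i=0: ✓ (rhs at j=0)
  i=1: ✓ (rhs at j=1)
  i=2: ✓ (rhs at j=3; lhs holds on [2,2])
  i=3: ✓ (rhs at j=3)
  i=4: ✗ (lhs fails at k=5 before rhs at j=6)
  i=5: ✗ (lhs fails at k=5 before rhs at j=6)
  i=6: ✓ (rhs at j=6)
  i=7: ✗ (lhs fails at k=8 before rhs at j=9)
  i=8: ✗ (lhs fails at k=8 before rhs at j=9)
Positions where it holds: {0, 1, 2, 3, 6} → 5.

5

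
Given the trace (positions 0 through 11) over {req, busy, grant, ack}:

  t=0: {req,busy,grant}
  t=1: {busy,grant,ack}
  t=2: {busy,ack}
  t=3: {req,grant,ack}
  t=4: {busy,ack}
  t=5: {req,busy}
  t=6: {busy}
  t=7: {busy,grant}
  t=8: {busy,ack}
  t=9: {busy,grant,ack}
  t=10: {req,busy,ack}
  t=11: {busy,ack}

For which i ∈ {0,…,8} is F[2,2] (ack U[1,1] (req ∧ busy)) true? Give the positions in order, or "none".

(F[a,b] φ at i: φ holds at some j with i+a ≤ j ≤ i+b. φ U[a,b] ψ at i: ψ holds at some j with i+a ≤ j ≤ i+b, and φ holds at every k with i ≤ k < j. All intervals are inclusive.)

Evaluate at each i in [0,8]:
  i=0: ✗ (none in [2,2])
  i=1: ✗ (none in [3,3])
  i=2: ✓ (witness j=4)
  i=3: ✗ (none in [5,5])
  i=4: ✗ (none in [6,6])
  i=5: ✗ (none in [7,7])
  i=6: ✗ (none in [8,8])
  i=7: ✓ (witness j=9)
  i=8: ✗ (none in [10,10])

2, 7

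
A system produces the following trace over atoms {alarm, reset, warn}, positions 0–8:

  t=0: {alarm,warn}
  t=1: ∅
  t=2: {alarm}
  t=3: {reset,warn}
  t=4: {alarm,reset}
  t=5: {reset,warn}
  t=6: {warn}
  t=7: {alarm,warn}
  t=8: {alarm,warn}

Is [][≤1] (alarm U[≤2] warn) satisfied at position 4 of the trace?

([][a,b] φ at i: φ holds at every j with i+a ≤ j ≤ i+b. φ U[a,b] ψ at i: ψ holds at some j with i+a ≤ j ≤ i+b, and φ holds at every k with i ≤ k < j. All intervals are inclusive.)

True

Check (alarm U[≤2] warn) at every j in [4,5]:
  j=4: holds
  j=5: holds
All positions satisfy it → formula holds.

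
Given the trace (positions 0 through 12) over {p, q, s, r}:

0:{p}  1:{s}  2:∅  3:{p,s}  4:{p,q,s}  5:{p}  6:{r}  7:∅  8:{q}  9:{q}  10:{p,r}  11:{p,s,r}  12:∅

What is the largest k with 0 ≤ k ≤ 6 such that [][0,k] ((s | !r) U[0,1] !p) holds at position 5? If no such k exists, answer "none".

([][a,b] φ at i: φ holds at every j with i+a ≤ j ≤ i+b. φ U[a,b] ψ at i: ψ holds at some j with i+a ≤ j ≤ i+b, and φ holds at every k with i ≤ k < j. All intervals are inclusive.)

4

((s | !r) U[0,1] !p) must hold from j=5 onward; find where it first fails.
  j=5: holds
  j=6: holds
  j=7: holds
  j=8: holds
  j=9: holds
  j=10: fails
Holds on [5,9], so largest k = 4.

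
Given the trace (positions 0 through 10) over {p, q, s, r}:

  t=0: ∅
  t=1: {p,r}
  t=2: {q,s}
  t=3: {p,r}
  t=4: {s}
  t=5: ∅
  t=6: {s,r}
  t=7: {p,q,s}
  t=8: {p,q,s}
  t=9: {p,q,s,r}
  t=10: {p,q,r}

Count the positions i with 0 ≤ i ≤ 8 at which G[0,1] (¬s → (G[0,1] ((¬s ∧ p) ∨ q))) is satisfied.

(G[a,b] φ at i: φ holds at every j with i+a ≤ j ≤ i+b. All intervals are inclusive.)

Evaluate at each i in [0,8]:
  i=0: ✗ (fails at j=0)
  i=1: ✓ (all of [1,2])
  i=2: ✗ (fails at j=3)
  i=3: ✗ (fails at j=3)
  i=4: ✗ (fails at j=5)
  i=5: ✗ (fails at j=5)
  i=6: ✓ (all of [6,7])
  i=7: ✓ (all of [7,8])
  i=8: ✓ (all of [8,9])
Positions where it holds: {1, 6, 7, 8} → 4.

4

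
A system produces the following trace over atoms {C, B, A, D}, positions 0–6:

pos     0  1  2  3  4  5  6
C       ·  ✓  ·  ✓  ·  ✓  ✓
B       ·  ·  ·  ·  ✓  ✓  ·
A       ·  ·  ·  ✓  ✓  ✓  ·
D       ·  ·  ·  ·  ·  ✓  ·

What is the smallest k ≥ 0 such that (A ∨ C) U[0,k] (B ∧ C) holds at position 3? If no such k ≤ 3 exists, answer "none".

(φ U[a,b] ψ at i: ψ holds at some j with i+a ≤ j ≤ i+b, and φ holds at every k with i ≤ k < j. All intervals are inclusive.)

Need earliest j ≥ 3 with (B ∧ C), and (A ∨ C) at every k in [3,j-1].
  j=3: rhs fails.
  j=4: rhs fails.
  j=5: rhs holds; lhs holds on [3,4]. k = 2.

2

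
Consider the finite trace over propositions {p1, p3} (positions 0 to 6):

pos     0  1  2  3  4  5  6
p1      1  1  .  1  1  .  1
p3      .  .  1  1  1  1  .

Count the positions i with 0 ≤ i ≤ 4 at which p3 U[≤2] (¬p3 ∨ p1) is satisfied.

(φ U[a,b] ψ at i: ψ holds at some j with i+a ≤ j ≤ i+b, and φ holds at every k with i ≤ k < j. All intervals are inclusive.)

Evaluate at each i in [0,4]:
  i=0: ✓ (rhs at j=0)
  i=1: ✓ (rhs at j=1)
  i=2: ✓ (rhs at j=3; lhs holds on [2,2])
  i=3: ✓ (rhs at j=3)
  i=4: ✓ (rhs at j=4)
Positions where it holds: {0, 1, 2, 3, 4} → 5.

5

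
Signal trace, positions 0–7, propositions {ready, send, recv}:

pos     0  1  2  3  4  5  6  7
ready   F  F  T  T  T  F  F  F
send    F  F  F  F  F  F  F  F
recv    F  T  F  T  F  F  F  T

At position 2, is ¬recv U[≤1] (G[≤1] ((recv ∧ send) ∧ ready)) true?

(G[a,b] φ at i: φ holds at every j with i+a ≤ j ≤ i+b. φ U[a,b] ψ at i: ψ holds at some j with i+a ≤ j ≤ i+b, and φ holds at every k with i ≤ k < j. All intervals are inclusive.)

Does not hold

Need some j in [2,3] with G[≤1] ((recv ∧ send) ∧ ready), and ¬recv at every k in [2,j-1].
  j=2: G[≤1] ((recv ∧ send) ∧ ready) — fails at 2.
  j=3: G[≤1] ((recv ∧ send) ∧ ready) — fails at 3.
No j in the window works → until fails.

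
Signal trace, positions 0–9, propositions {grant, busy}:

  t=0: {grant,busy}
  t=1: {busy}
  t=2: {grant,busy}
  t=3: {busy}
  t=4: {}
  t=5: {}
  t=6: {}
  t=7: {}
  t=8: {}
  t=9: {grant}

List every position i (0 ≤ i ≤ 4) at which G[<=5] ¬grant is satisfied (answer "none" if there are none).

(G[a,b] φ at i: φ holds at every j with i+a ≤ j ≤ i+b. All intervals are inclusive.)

Evaluate at each i in [0,4]:
  i=0: ✗ (fails at j=0)
  i=1: ✗ (fails at j=2)
  i=2: ✗ (fails at j=2)
  i=3: ✓ (all of [3,8])
  i=4: ✗ (fails at j=9)

3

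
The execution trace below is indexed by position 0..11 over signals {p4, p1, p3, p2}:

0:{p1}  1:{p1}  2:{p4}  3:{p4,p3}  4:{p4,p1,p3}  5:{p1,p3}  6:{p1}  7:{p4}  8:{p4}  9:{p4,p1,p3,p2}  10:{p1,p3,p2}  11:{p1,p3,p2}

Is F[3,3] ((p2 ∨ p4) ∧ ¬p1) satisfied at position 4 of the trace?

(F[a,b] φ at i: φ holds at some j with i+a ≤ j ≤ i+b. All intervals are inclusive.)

Yes

Check ((p2 ∨ p4) ∧ ¬p1) at each j in [7,7]:
  j=7: true
Found at j=7 → formula holds.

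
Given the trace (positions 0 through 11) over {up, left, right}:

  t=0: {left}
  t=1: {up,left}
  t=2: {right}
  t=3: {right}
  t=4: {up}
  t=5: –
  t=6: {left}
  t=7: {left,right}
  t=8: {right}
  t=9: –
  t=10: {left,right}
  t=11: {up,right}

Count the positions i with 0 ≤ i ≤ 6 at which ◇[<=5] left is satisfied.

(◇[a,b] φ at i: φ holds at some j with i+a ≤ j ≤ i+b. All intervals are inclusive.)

7

Evaluate at each i in [0,6]:
  i=0: ✓ (witness j=0)
  i=1: ✓ (witness j=1)
  i=2: ✓ (witness j=6)
  i=3: ✓ (witness j=6)
  i=4: ✓ (witness j=6)
  i=5: ✓ (witness j=6)
  i=6: ✓ (witness j=6)
Positions where it holds: {0, 1, 2, 3, 4, 5, 6} → 7.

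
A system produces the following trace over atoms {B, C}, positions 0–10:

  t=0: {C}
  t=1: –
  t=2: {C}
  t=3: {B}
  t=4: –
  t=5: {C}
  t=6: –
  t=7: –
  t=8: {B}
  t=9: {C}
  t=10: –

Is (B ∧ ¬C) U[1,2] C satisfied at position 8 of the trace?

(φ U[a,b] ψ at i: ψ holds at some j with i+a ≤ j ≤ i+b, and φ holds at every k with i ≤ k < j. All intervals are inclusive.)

Holds

Need some j in [9,10] with C, and (B ∧ ¬C) at every k in [8,j-1].
  j=9: C holds; (B ∧ ¬C) holds at every k in [8,8] → satisfied.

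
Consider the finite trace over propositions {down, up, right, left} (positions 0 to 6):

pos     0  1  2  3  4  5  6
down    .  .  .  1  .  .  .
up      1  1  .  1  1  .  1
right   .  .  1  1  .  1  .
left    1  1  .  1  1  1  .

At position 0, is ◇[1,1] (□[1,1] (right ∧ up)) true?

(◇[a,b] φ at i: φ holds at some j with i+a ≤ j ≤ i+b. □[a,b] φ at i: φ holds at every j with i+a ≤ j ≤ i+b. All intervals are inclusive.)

No

Check □[1,1] (right ∧ up) at each j in [1,1]:
  j=1: fails at 2
No position in the window satisfies it → formula fails.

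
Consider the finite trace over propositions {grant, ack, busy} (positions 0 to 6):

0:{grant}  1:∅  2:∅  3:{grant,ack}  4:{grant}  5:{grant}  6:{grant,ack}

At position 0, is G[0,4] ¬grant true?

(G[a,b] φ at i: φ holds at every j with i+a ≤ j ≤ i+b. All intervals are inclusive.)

Check ¬grant at every j in [0,4]:
  j=0: false
  j=1: true
  j=2: true
  j=3: false
  j=4: false
Fails at j=0 → formula fails.

Does not hold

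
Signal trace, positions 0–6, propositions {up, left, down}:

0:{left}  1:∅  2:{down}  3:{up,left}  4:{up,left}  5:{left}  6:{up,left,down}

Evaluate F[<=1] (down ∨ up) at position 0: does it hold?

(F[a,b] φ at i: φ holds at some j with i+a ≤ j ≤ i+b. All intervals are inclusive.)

Check (down ∨ up) at each j in [0,1]:
  j=0: false
  j=1: false
No position in the window satisfies it → formula fails.

Does not hold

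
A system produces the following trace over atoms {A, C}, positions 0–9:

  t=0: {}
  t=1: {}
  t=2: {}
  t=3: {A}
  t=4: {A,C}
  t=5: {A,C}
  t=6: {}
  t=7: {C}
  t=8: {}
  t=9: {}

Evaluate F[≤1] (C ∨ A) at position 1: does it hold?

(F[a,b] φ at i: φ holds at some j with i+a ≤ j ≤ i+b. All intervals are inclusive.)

No

Check (C ∨ A) at each j in [1,2]:
  j=1: false
  j=2: false
No position in the window satisfies it → formula fails.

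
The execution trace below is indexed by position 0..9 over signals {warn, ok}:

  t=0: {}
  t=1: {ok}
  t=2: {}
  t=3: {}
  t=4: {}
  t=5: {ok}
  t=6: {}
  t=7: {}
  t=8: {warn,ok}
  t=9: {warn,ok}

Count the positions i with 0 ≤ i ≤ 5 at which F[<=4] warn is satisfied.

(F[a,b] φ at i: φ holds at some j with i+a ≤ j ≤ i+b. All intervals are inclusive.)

2

Evaluate at each i in [0,5]:
  i=0: ✗ (none in [0,4])
  i=1: ✗ (none in [1,5])
  i=2: ✗ (none in [2,6])
  i=3: ✗ (none in [3,7])
  i=4: ✓ (witness j=8)
  i=5: ✓ (witness j=8)
Positions where it holds: {4, 5} → 2.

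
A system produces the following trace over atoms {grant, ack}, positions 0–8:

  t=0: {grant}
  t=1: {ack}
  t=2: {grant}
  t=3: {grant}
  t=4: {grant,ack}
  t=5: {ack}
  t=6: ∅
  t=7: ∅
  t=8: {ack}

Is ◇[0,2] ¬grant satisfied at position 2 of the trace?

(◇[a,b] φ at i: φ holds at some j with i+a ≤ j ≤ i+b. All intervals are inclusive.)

Check ¬grant at each j in [2,4]:
  j=2: false
  j=3: false
  j=4: false
No position in the window satisfies it → formula fails.

No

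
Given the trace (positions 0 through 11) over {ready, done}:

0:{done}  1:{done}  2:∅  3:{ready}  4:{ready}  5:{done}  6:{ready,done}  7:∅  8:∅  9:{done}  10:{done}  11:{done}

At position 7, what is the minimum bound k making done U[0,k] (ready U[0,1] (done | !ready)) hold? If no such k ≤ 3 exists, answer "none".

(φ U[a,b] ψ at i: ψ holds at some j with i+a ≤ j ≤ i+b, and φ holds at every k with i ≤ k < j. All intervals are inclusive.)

Need earliest j ≥ 7 with (ready U[0,1] (done | !ready)), and done at every k in [7,j-1].
  j=7: rhs holds (empty prefix). k = 0.

0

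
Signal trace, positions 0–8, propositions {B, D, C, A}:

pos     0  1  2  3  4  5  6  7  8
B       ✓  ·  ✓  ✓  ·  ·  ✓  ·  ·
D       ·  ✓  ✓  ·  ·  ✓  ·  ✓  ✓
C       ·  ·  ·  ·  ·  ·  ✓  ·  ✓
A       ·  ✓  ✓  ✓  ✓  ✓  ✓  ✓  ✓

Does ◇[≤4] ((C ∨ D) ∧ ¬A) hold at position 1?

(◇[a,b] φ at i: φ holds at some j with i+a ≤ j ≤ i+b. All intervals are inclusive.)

Check ((C ∨ D) ∧ ¬A) at each j in [1,5]:
  j=1: false
  j=2: false
  j=3: false
  j=4: false
  j=5: false
No position in the window satisfies it → formula fails.

False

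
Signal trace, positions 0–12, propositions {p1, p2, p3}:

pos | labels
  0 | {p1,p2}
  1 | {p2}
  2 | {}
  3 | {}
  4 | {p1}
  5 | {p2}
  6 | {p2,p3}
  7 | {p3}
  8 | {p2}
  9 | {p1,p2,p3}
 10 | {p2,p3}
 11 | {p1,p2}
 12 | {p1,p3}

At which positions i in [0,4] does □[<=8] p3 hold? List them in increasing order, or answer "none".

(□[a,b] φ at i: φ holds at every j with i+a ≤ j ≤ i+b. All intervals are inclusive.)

Evaluate at each i in [0,4]:
  i=0: ✗ (fails at j=0)
  i=1: ✗ (fails at j=1)
  i=2: ✗ (fails at j=2)
  i=3: ✗ (fails at j=3)
  i=4: ✗ (fails at j=4)

none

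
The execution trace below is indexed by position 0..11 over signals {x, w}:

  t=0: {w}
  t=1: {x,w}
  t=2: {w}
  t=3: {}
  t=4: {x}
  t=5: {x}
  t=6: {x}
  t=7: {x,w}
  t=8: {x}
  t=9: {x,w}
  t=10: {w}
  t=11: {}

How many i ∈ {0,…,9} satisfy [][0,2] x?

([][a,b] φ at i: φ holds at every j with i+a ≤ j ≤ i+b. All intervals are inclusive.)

4

Evaluate at each i in [0,9]:
  i=0: ✗ (fails at j=0)
  i=1: ✗ (fails at j=2)
  i=2: ✗ (fails at j=2)
  i=3: ✗ (fails at j=3)
  i=4: ✓ (all of [4,6])
  i=5: ✓ (all of [5,7])
  i=6: ✓ (all of [6,8])
  i=7: ✓ (all of [7,9])
  i=8: ✗ (fails at j=10)
  i=9: ✗ (fails at j=10)
Positions where it holds: {4, 5, 6, 7} → 4.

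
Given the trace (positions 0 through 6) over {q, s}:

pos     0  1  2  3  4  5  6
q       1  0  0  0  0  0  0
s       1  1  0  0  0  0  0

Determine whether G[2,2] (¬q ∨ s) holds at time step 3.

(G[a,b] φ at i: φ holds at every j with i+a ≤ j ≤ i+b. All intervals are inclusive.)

Check (¬q ∨ s) at every j in [5,5]:
  j=5: true
All positions satisfy it → formula holds.

True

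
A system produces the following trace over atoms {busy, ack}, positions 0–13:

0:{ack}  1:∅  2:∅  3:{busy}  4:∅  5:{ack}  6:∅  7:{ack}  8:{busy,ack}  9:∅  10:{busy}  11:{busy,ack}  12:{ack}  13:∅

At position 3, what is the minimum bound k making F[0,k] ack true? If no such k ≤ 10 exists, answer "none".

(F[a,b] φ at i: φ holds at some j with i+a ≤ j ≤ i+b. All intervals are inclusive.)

Scan j = 3,4,… for ack:
  j=3: fails
  j=4: fails
  j=5: holds
First hit at j=5, so smallest k = 5-3 = 2.

2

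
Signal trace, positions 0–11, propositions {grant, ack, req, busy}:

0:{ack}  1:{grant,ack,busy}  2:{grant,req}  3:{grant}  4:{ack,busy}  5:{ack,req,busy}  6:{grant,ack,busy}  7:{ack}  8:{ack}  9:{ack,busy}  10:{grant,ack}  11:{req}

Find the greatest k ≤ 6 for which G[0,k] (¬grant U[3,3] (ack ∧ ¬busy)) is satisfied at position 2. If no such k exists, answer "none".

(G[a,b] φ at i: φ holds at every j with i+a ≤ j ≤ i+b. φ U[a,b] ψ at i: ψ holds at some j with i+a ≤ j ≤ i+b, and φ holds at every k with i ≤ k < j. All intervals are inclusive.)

none

(¬grant U[3,3] (ack ∧ ¬busy)) must hold from j=2 onward; find where it first fails.
  j=2: fails → no k works.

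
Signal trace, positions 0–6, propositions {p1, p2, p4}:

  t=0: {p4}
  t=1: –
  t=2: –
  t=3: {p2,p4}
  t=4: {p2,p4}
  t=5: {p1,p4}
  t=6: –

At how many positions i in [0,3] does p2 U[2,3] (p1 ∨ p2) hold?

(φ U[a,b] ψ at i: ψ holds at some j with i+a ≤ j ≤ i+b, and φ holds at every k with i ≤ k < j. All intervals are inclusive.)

Evaluate at each i in [0,3]:
  i=0: ✗ (lhs fails at k=0 before rhs at j=3)
  i=1: ✗ (lhs fails at k=1 before rhs at j=3)
  i=2: ✗ (lhs fails at k=2 before rhs at j=4)
  i=3: ✓ (rhs at j=5; lhs holds on [3,4])
Positions where it holds: {3} → 1.

1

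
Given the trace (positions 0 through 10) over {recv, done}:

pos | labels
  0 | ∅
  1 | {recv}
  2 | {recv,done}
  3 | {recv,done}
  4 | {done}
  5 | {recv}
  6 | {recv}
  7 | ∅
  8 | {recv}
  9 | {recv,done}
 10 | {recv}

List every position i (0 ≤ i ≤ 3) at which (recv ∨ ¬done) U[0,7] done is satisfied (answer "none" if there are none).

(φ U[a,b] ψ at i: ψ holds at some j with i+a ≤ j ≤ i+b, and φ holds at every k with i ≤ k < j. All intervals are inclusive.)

Evaluate at each i in [0,3]:
  i=0: ✓ (rhs at j=2; lhs holds on [0,1])
  i=1: ✓ (rhs at j=2; lhs holds on [1,1])
  i=2: ✓ (rhs at j=2)
  i=3: ✓ (rhs at j=3)

0, 1, 2, 3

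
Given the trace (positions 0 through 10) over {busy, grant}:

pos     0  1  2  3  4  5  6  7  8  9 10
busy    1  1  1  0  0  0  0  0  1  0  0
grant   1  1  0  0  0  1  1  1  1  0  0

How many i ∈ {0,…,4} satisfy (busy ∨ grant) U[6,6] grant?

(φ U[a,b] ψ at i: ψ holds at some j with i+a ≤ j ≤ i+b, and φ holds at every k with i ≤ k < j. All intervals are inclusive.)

0

Evaluate at each i in [0,4]:
  i=0: ✗ (lhs fails at k=3 before rhs at j=6)
  i=1: ✗ (lhs fails at k=3 before rhs at j=7)
  i=2: ✗ (lhs fails at k=3 before rhs at j=8)
  i=3: ✗ (no rhs in [9,9])
  i=4: ✗ (no rhs in [10,10])
Positions where it holds: {} → 0.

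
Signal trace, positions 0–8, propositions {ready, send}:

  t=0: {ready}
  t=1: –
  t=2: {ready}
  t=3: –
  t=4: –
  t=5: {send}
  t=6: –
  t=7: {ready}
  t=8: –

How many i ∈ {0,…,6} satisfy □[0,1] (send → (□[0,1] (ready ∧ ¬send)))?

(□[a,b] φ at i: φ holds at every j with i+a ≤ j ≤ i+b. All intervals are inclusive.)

Evaluate at each i in [0,6]:
  i=0: ✓ (all of [0,1])
  i=1: ✓ (all of [1,2])
  i=2: ✓ (all of [2,3])
  i=3: ✓ (all of [3,4])
  i=4: ✗ (fails at j=5)
  i=5: ✗ (fails at j=5)
  i=6: ✓ (all of [6,7])
Positions where it holds: {0, 1, 2, 3, 6} → 5.

5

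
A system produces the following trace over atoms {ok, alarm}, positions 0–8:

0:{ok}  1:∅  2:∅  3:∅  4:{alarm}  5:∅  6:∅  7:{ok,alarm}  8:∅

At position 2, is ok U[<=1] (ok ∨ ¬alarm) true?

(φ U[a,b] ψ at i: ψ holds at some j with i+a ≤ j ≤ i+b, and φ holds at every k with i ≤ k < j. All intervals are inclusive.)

Holds

Need some j in [2,3] with (ok ∨ ¬alarm), and ok at every k in [2,j-1].
  j=2: (ok ∨ ¬alarm) holds; no prefix to check → satisfied.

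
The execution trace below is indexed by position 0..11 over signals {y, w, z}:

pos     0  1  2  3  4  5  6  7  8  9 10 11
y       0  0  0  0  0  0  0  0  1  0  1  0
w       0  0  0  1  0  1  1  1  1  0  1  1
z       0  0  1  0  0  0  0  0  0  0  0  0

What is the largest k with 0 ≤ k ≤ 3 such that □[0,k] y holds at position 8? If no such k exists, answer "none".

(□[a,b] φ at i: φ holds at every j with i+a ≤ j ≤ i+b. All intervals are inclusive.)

0

y must hold from j=8 onward; find where it first fails.
  j=8: holds
  j=9: fails
Holds on [8,8], so largest k = 0.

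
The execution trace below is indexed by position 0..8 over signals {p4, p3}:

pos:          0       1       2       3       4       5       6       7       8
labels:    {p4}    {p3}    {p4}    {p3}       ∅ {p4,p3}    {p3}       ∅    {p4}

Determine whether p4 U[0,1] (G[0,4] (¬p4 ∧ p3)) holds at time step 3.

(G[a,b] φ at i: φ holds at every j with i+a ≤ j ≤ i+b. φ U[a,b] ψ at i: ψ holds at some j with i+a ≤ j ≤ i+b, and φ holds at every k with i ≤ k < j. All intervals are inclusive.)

False

Need some j in [3,4] with G[0,4] (¬p4 ∧ p3), and p4 at every k in [3,j-1].
  j=3: G[0,4] (¬p4 ∧ p3) — fails at 4.
  j=4: G[0,4] (¬p4 ∧ p3) — fails at 4.
No j in the window works → until fails.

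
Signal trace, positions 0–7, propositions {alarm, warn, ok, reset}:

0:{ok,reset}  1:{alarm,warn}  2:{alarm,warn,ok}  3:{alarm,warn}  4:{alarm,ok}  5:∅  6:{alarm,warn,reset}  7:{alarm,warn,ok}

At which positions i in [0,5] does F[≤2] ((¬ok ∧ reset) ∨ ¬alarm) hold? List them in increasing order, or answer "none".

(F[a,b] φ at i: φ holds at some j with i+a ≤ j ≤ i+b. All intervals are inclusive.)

Evaluate at each i in [0,5]:
  i=0: ✓ (witness j=0)
  i=1: ✗ (none in [1,3])
  i=2: ✗ (none in [2,4])
  i=3: ✓ (witness j=5)
  i=4: ✓ (witness j=5)
  i=5: ✓ (witness j=5)

0, 3, 4, 5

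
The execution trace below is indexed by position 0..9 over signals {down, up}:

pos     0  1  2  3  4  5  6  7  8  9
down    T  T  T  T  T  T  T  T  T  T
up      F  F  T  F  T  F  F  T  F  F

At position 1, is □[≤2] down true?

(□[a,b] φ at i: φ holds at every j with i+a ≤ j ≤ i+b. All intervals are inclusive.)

True

Check down at every j in [1,3]:
  j=1: true
  j=2: true
  j=3: true
All positions satisfy it → formula holds.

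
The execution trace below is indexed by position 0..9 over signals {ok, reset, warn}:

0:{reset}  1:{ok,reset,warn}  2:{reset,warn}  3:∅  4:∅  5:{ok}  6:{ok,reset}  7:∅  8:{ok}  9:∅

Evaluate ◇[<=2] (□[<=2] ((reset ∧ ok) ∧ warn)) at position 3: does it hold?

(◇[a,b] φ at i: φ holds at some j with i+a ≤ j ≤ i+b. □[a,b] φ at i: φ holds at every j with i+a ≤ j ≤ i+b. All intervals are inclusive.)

Check □[<=2] ((reset ∧ ok) ∧ warn) at each j in [3,5]:
  j=3: fails at 3
  j=4: fails at 4
  j=5: fails at 5
No position in the window satisfies it → formula fails.

No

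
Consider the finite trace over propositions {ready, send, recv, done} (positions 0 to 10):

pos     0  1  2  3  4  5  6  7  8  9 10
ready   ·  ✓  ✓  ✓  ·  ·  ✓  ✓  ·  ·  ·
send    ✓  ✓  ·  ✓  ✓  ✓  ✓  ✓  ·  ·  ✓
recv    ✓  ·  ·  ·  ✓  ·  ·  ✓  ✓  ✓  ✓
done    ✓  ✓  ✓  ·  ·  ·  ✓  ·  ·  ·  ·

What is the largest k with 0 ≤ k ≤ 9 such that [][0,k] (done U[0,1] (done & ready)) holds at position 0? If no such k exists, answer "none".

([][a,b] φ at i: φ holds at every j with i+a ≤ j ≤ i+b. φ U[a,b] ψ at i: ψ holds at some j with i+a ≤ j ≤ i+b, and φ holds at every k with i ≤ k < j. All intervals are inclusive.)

(done U[0,1] (done & ready)) must hold from j=0 onward; find where it first fails.
  j=0: holds
  j=1: holds
  j=2: holds
  j=3: fails
Holds on [0,2], so largest k = 2.

2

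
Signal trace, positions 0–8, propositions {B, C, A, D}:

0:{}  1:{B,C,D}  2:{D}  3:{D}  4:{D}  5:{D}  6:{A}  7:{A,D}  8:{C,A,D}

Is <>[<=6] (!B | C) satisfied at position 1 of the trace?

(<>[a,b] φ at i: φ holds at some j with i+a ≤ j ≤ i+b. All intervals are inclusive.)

Yes

Check (!B | C) at each j in [1,7]:
  j=1: true
  j=2: true
  j=3: true
  j=4: true
  j=5: true
  j=6: true
  j=7: true
Found at j=1 → formula holds.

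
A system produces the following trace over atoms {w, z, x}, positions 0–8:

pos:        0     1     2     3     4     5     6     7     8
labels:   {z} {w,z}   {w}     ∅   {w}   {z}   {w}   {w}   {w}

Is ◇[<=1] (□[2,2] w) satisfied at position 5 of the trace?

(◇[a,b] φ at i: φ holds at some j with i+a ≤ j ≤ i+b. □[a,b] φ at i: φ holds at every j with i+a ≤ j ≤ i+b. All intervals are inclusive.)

Holds

Check □[2,2] w at each j in [5,6]:
  j=5: holds on [7,7]
  j=6: holds on [8,8]
Found at j=5 → formula holds.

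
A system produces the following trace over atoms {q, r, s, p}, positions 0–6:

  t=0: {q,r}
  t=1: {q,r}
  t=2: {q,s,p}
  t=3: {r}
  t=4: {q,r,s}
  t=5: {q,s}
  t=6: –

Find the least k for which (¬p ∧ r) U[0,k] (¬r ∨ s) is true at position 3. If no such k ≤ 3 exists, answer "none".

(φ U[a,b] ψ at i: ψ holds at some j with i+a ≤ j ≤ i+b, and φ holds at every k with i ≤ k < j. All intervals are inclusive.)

1

Need earliest j ≥ 3 with (¬r ∨ s), and (¬p ∧ r) at every k in [3,j-1].
  j=3: rhs fails.
  j=4: rhs holds; lhs holds on [3,3]. k = 1.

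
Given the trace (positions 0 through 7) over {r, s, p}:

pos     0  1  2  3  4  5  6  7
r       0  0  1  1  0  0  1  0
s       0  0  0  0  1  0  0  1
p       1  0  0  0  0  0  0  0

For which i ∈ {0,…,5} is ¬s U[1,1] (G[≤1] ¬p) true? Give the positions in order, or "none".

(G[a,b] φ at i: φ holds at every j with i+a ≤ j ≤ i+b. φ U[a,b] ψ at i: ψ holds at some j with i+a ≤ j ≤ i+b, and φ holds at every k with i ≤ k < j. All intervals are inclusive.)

0, 1, 2, 3, 5

Evaluate at each i in [0,5]:
  i=0: ✓ (rhs at j=1; lhs holds on [0,0])
  i=1: ✓ (rhs at j=2; lhs holds on [1,1])
  i=2: ✓ (rhs at j=3; lhs holds on [2,2])
  i=3: ✓ (rhs at j=4; lhs holds on [3,3])
  i=4: ✗ (lhs fails at k=4 before rhs at j=5)
  i=5: ✓ (rhs at j=6; lhs holds on [5,5])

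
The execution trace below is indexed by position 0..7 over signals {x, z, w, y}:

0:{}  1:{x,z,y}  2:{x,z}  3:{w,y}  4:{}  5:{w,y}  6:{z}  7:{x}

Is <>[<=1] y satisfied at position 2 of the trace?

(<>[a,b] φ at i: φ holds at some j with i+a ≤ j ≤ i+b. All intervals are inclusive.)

Holds

Check y at each j in [2,3]:
  j=2: false
  j=3: true
Found at j=3 → formula holds.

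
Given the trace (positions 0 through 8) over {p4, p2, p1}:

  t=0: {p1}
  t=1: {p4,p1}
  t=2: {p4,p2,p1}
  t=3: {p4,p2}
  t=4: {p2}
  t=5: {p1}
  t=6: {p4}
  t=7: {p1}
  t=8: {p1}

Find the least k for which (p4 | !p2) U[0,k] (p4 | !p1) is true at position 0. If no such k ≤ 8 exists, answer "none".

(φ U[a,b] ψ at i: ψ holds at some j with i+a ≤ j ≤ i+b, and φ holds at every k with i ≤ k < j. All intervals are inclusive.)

1

Need earliest j ≥ 0 with (p4 | !p1), and (p4 | !p2) at every k in [0,j-1].
  j=0: rhs fails.
  j=1: rhs holds; lhs holds on [0,0]. k = 1.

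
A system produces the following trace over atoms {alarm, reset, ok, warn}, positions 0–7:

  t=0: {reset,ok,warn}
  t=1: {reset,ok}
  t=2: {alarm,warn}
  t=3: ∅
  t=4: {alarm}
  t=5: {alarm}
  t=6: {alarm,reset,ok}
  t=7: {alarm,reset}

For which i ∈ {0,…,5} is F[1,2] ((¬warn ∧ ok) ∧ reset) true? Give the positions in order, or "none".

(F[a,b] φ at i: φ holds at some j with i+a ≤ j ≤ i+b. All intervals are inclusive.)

Evaluate at each i in [0,5]:
  i=0: ✓ (witness j=1)
  i=1: ✗ (none in [2,3])
  i=2: ✗ (none in [3,4])
  i=3: ✗ (none in [4,5])
  i=4: ✓ (witness j=6)
  i=5: ✓ (witness j=6)

0, 4, 5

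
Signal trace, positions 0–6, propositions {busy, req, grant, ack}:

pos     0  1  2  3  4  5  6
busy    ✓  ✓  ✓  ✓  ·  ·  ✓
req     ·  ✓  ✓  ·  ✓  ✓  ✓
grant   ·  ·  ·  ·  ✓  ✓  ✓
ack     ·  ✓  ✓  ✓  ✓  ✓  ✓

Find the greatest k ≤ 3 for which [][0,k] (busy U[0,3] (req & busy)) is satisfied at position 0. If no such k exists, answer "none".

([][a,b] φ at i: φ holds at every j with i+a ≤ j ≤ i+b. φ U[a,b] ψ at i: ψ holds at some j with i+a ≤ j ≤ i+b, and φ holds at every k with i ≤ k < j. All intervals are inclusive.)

(busy U[0,3] (req & busy)) must hold from j=0 onward; find where it first fails.
  j=0: holds
  j=1: holds
  j=2: holds
  j=3: fails
Holds on [0,2], so largest k = 2.

2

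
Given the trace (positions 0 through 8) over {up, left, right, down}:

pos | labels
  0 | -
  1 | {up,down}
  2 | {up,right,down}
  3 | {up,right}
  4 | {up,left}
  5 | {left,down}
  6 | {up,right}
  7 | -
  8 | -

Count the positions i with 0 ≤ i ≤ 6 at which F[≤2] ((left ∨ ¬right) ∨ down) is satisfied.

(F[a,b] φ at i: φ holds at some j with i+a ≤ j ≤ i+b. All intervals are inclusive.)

Evaluate at each i in [0,6]:
  i=0: ✓ (witness j=0)
  i=1: ✓ (witness j=1)
  i=2: ✓ (witness j=2)
  i=3: ✓ (witness j=4)
  i=4: ✓ (witness j=4)
  i=5: ✓ (witness j=5)
  i=6: ✓ (witness j=7)
Positions where it holds: {0, 1, 2, 3, 4, 5, 6} → 7.

7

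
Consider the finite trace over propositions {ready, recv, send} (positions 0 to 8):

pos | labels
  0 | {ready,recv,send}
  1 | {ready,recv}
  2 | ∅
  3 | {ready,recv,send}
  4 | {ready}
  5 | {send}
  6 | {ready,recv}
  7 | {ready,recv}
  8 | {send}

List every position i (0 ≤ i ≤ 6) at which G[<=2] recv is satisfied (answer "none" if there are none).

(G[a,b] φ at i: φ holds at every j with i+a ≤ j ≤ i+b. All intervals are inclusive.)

Evaluate at each i in [0,6]:
  i=0: ✗ (fails at j=2)
  i=1: ✗ (fails at j=2)
  i=2: ✗ (fails at j=2)
  i=3: ✗ (fails at j=4)
  i=4: ✗ (fails at j=4)
  i=5: ✗ (fails at j=5)
  i=6: ✗ (fails at j=8)

none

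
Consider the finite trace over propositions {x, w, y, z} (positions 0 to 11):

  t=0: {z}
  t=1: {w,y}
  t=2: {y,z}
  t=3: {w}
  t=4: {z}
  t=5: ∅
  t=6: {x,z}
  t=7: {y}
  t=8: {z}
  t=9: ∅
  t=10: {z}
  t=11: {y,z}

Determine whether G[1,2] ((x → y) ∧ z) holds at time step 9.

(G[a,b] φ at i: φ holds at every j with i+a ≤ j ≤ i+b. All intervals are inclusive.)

Check ((x → y) ∧ z) at every j in [10,11]:
  j=10: true
  j=11: true
All positions satisfy it → formula holds.

Yes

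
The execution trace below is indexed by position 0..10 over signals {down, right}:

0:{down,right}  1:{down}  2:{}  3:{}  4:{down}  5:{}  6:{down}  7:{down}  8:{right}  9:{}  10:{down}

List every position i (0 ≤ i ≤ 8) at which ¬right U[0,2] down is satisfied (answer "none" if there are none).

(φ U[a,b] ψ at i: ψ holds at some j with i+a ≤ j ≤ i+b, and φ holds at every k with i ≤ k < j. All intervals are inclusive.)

0, 1, 2, 3, 4, 5, 6, 7

Evaluate at each i in [0,8]:
  i=0: ✓ (rhs at j=0)
  i=1: ✓ (rhs at j=1)
  i=2: ✓ (rhs at j=4; lhs holds on [2,3])
  i=3: ✓ (rhs at j=4; lhs holds on [3,3])
  i=4: ✓ (rhs at j=4)
  i=5: ✓ (rhs at j=6; lhs holds on [5,5])
  i=6: ✓ (rhs at j=6)
  i=7: ✓ (rhs at j=7)
  i=8: ✗ (lhs fails at k=8 before rhs at j=10)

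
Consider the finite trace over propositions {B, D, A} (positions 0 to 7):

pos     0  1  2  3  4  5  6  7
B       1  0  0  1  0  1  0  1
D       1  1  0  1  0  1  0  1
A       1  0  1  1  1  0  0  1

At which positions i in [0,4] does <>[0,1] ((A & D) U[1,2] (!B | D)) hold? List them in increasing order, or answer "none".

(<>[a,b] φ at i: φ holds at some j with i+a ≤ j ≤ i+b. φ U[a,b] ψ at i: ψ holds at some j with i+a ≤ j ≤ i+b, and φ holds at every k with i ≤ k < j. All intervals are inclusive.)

Evaluate at each i in [0,4]:
  i=0: ✓ (witness j=0)
  i=1: ✗ (none in [1,2])
  i=2: ✓ (witness j=3)
  i=3: ✓ (witness j=3)
  i=4: ✗ (none in [4,5])

0, 2, 3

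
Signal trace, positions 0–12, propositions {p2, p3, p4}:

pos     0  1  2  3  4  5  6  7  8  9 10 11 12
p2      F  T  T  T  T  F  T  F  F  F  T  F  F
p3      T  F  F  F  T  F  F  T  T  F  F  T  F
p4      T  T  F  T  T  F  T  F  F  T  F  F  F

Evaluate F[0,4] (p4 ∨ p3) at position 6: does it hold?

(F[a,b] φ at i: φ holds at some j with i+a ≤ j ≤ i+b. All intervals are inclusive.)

Holds

Check (p4 ∨ p3) at each j in [6,10]:
  j=6: true
  j=7: true
  j=8: true
  j=9: true
  j=10: false
Found at j=6 → formula holds.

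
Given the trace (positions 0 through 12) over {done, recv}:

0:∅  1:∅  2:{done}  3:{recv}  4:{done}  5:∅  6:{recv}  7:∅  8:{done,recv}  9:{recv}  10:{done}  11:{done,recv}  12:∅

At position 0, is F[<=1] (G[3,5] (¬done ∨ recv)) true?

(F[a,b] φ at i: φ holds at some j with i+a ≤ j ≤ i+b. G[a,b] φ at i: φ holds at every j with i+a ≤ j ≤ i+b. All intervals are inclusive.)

Check G[3,5] (¬done ∨ recv) at each j in [0,1]:
  j=0: fails at 4
  j=1: fails at 4
No position in the window satisfies it → formula fails.

Does not hold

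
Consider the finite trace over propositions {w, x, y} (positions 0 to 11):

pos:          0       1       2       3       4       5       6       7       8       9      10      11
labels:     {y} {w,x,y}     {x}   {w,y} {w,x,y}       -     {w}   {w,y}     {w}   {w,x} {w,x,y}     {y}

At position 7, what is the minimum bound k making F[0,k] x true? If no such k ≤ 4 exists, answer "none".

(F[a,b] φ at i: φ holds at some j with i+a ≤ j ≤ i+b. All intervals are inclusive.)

2

Scan j = 7,8,… for x:
  j=7: fails
  j=8: fails
  j=9: holds
First hit at j=9, so smallest k = 9-7 = 2.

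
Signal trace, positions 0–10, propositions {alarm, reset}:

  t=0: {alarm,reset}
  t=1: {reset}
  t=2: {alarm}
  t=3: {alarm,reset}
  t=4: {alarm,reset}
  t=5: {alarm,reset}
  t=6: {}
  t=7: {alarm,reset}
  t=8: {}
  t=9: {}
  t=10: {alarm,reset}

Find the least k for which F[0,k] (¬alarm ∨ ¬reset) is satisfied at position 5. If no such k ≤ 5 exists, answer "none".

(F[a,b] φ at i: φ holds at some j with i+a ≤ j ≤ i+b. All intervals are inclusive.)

Scan j = 5,6,… for (¬alarm ∨ ¬reset):
  j=5: fails
  j=6: holds
First hit at j=6, so smallest k = 6-5 = 1.

1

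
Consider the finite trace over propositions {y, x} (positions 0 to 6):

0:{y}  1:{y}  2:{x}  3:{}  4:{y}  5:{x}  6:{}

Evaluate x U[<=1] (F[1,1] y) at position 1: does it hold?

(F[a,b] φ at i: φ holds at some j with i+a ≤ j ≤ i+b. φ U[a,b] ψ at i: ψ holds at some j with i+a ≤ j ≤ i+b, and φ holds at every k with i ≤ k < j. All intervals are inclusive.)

False

Need some j in [1,2] with F[1,1] y, and x at every k in [1,j-1].
  j=1: F[1,1] y — fails (none in [2,2]).
  j=2: F[1,1] y — fails (none in [3,3]).
No j in the window works → until fails.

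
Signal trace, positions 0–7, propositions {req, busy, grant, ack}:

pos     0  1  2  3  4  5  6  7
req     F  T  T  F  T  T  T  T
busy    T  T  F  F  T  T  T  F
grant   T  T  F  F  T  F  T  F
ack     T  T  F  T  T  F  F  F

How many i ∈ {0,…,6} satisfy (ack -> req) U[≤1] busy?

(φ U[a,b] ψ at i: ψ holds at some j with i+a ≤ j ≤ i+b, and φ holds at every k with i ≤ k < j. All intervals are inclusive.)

Evaluate at each i in [0,6]:
  i=0: ✓ (rhs at j=0)
  i=1: ✓ (rhs at j=1)
  i=2: ✗ (no rhs in [2,3])
  i=3: ✗ (lhs fails at k=3 before rhs at j=4)
  i=4: ✓ (rhs at j=4)
  i=5: ✓ (rhs at j=5)
  i=6: ✓ (rhs at j=6)
Positions where it holds: {0, 1, 4, 5, 6} → 5.

5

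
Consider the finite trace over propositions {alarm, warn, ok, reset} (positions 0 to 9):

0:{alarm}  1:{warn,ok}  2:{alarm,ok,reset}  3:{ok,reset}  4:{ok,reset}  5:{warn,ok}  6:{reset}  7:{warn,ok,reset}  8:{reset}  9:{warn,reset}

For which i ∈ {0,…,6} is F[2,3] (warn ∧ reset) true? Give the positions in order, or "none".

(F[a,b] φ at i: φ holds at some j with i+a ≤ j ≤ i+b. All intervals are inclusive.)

4, 5, 6

Evaluate at each i in [0,6]:
  i=0: ✗ (none in [2,3])
  i=1: ✗ (none in [3,4])
  i=2: ✗ (none in [4,5])
  i=3: ✗ (none in [5,6])
  i=4: ✓ (witness j=7)
  i=5: ✓ (witness j=7)
  i=6: ✓ (witness j=9)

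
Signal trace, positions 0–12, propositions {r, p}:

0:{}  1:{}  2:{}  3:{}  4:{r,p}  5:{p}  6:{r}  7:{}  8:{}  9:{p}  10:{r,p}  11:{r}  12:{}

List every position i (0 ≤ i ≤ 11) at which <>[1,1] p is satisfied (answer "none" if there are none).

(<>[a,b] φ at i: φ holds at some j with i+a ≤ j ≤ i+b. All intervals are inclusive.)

Evaluate at each i in [0,11]:
  i=0: ✗ (none in [1,1])
  i=1: ✗ (none in [2,2])
  i=2: ✗ (none in [3,3])
  i=3: ✓ (witness j=4)
  i=4: ✓ (witness j=5)
  i=5: ✗ (none in [6,6])
  i=6: ✗ (none in [7,7])
  i=7: ✗ (none in [8,8])
  i=8: ✓ (witness j=9)
  i=9: ✓ (witness j=10)
  i=10: ✗ (none in [11,11])
  i=11: ✗ (none in [12,12])

3, 4, 8, 9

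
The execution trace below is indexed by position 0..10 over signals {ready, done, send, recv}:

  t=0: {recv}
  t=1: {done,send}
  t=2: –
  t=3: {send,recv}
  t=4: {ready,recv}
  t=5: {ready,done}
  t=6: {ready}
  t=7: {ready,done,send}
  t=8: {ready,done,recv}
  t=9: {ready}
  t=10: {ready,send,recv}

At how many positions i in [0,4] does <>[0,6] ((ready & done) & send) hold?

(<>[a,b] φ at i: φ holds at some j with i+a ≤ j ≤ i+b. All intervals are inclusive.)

4

Evaluate at each i in [0,4]:
  i=0: ✗ (none in [0,6])
  i=1: ✓ (witness j=7)
  i=2: ✓ (witness j=7)
  i=3: ✓ (witness j=7)
  i=4: ✓ (witness j=7)
Positions where it holds: {1, 2, 3, 4} → 4.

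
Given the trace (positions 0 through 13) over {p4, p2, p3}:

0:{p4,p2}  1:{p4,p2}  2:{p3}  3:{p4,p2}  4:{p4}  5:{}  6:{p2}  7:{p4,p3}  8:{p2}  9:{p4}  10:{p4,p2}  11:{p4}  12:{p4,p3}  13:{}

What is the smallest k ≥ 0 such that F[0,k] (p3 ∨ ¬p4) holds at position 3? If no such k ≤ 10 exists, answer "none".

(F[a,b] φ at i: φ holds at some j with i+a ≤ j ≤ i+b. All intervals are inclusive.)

2

Scan j = 3,4,… for (p3 ∨ ¬p4):
  j=3: fails
  j=4: fails
  j=5: holds
First hit at j=5, so smallest k = 5-3 = 2.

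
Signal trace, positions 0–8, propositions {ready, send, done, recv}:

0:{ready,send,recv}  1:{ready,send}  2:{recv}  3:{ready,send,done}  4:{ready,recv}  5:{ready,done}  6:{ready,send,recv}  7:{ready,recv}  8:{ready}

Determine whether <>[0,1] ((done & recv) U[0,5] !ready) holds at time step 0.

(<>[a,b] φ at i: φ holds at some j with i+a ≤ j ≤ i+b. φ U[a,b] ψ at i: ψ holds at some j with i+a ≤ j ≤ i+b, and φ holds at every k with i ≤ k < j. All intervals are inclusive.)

Check ((done & recv) U[0,5] !ready) at each j in [0,1]:
  j=0: fails
  j=1: fails
No position in the window satisfies it → formula fails.

No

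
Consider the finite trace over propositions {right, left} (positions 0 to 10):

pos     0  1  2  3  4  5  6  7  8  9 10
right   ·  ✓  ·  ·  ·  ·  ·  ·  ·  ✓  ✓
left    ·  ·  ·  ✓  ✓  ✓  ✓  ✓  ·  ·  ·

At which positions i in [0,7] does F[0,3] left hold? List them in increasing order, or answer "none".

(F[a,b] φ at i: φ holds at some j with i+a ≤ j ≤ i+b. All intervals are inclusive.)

Evaluate at each i in [0,7]:
  i=0: ✓ (witness j=3)
  i=1: ✓ (witness j=3)
  i=2: ✓ (witness j=3)
  i=3: ✓ (witness j=3)
  i=4: ✓ (witness j=4)
  i=5: ✓ (witness j=5)
  i=6: ✓ (witness j=6)
  i=7: ✓ (witness j=7)

0, 1, 2, 3, 4, 5, 6, 7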